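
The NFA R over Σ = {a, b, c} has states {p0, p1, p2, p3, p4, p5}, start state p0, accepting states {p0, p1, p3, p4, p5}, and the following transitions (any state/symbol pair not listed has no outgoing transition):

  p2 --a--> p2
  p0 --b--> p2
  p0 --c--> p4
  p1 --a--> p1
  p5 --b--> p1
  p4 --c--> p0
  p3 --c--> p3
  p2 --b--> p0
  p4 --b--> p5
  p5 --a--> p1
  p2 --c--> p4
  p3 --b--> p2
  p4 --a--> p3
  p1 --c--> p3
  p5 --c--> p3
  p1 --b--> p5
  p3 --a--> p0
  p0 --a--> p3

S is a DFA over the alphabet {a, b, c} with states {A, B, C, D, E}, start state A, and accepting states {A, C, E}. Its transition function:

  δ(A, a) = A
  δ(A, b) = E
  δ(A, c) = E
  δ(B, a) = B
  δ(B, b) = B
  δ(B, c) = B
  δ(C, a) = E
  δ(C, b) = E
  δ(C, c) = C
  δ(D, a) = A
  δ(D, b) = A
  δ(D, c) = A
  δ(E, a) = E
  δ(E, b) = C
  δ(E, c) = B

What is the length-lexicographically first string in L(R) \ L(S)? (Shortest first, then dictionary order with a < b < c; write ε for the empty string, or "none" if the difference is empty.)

bc

The string bc is accepted by R but not by S.
No shorter string lies in the difference, and bc is the lexicographically first length-2 string in L(R) \ L(S).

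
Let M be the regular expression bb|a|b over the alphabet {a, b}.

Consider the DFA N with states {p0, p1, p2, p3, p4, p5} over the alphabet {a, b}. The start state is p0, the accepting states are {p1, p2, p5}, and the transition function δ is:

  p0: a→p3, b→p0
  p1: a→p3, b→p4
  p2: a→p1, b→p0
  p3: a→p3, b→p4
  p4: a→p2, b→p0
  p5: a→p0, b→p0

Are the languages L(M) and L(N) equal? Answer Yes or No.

The string a is accepted by M but rejected by N.
So L(M) ≠ L(N).

No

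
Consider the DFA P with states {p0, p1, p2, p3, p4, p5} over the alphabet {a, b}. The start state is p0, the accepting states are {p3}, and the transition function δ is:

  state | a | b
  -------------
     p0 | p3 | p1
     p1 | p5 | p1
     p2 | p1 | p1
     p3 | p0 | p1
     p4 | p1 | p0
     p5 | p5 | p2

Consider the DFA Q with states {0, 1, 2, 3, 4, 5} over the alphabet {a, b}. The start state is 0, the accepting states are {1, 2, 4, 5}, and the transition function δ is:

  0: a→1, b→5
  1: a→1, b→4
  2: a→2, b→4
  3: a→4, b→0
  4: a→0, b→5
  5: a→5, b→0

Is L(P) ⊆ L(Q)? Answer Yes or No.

Yes

Exploring the product automaton P × Q from the start pair (p0, 0), following both machines on each input symbol, reaches 13 state pairs: (p0, 0), (p3, 1), (p1, 5), (p0, 1), (p1, 4), (p5, 5), (p1, 0), (p5, 0), (p2, 0), (p5, 1), (p2, 5), (p1, 1), (p2, 4).
P accepts in {p3} and Q accepts in {1, 2, 4, 5}. The reachable pairs whose P-component is accepting are (p3, 1); in each of them the Q-component is accepting too, so the product for L(P) \ L(Q) (P-component accepting, Q-component rejecting) has no reachable accepting pair and the difference is empty.
Hence every string in L(P) is also in L(Q).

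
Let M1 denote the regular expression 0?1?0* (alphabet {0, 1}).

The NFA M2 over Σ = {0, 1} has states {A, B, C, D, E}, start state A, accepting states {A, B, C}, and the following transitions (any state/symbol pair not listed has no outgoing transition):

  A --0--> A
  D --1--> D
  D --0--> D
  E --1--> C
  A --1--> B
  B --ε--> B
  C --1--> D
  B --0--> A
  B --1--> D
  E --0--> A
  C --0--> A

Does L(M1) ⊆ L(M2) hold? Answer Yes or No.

Yes

Converting the expression M1 to a DFA (subset construction, then merging equivalent states) gives the minimal DFA with states {r0, r1, r2, r3}, start state r0, accepting states {r0, r1, r2} and transitions r0: 0→r1, 1→r2; r1: 0→r2, 1→r2; r2: 0→r2, 1→r3; r3: 0→r3, 1→r3.
Exploring the product automaton M1 × M2 from the start pair (r0, A), following both machines on each input symbol, reaches 7 state pairs: (r0, A), (r1, A), (r2, B), (r2, A), (r3, D), (r3, B), (r3, A).
M1 accepts in {r0, r1, r2} and M2 accepts in {A, B, C}. The reachable pairs whose M1-component is accepting are (r0, A), (r1, A), (r2, B), (r2, A); in each of them the M2-component is accepting too, so the product for L(M1) \ L(M2) (M1-component accepting, M2-component rejecting) has no reachable accepting pair and the difference is empty.
Hence every string in L(M1) is also in L(M2).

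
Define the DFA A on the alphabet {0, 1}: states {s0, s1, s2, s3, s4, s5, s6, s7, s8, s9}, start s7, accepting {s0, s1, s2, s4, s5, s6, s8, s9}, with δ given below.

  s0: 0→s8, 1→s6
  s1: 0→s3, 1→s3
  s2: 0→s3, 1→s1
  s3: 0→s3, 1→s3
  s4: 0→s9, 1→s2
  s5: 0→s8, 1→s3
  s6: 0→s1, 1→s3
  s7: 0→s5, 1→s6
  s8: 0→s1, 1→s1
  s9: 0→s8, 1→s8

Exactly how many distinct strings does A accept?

The useful subgraph on states {s1, s5, s6, s7, s8} is acyclic, so L(A) is finite; the longest accepting path visits 4 useful states, giving maximum string length 3.
Counting accepting paths from s7 by length: 2 of length 1, 2 of length 2, 2 of length 3. Total 6.

6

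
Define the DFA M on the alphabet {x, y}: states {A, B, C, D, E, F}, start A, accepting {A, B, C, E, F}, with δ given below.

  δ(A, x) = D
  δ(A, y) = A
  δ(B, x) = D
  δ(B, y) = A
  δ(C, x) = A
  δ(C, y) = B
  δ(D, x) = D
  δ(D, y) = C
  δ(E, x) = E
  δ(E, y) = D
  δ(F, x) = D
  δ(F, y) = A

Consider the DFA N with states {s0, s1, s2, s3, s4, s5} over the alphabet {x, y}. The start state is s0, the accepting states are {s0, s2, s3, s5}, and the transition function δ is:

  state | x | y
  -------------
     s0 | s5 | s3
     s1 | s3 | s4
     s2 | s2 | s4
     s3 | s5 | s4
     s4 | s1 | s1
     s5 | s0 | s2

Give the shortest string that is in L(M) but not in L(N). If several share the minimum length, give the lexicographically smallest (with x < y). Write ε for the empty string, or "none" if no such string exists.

The string yy is accepted by M but not by N.
No shorter string lies in the difference, and yy is the lexicographically first length-2 string in L(M) \ L(N).

yy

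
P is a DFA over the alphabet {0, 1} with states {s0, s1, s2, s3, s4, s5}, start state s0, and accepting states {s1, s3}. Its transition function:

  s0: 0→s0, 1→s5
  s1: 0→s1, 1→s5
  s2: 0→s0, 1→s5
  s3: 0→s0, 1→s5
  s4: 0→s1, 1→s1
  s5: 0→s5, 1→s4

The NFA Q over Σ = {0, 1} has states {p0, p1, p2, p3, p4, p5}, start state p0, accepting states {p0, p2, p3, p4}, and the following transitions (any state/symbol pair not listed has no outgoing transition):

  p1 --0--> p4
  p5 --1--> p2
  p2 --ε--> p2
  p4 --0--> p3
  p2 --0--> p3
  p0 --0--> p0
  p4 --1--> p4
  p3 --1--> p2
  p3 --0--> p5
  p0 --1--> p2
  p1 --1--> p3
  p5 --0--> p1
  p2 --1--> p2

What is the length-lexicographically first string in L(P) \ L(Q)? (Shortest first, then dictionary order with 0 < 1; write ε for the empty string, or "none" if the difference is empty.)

1100

The string 1100 is accepted by P but not by Q.
No shorter string lies in the difference, and 1100 is the lexicographically first length-4 string in L(P) \ L(Q).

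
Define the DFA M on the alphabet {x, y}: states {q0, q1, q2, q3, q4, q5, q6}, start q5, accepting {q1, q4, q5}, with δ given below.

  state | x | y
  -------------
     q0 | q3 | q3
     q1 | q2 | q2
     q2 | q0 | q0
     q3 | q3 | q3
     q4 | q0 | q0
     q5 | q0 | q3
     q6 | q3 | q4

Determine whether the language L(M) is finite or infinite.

The useful states (reachable from q5 and able to reach an accepting state) are {q5}.
Restricted to these states the transition graph has no cycle, so every accepting path has bounded length and L is finite.

finite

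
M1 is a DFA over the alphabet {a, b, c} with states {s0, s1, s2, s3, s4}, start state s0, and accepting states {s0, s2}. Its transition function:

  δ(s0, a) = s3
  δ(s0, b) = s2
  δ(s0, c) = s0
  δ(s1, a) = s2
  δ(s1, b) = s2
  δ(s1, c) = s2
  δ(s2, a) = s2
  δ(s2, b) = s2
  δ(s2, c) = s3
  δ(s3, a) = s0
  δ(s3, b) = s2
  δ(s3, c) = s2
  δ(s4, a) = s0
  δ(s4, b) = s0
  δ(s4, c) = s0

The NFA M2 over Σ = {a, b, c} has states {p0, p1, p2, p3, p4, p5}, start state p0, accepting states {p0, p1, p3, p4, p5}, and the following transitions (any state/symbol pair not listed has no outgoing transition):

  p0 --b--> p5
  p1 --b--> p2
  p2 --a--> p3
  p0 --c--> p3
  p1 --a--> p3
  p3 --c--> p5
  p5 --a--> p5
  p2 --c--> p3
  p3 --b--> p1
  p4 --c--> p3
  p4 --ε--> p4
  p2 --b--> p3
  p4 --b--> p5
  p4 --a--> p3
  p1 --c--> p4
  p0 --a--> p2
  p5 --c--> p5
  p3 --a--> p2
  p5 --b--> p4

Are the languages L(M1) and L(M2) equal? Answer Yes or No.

No

The string aba is accepted by M1 but rejected by M2.
So L(M1) ≠ L(M2).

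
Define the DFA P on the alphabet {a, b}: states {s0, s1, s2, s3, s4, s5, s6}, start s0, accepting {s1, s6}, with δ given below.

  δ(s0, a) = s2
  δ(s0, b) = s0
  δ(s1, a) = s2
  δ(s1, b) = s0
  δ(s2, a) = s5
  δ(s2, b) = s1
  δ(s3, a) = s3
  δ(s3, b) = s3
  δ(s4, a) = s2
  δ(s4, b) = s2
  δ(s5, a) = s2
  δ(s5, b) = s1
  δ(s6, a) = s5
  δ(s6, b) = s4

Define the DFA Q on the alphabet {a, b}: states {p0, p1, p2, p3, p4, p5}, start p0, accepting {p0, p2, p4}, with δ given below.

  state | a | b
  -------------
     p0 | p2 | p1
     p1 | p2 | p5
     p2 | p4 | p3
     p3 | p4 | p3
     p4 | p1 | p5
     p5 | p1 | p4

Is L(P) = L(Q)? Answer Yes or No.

The string ab is accepted by P but rejected by Q.
So L(P) ≠ L(Q).

No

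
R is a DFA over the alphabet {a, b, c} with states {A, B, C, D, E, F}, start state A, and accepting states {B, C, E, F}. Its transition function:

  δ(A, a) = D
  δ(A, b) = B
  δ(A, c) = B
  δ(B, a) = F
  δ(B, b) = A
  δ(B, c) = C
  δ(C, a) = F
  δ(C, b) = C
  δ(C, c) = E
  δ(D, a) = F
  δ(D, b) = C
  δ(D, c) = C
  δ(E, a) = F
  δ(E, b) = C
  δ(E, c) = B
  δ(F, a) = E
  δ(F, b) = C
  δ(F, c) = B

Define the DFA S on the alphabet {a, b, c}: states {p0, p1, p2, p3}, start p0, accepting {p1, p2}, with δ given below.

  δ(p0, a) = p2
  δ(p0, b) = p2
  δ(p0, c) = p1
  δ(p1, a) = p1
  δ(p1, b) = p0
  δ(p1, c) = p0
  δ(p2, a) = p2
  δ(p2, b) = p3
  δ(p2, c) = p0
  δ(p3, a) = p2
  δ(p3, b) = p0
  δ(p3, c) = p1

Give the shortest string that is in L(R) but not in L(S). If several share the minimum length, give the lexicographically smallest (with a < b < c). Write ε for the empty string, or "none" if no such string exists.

The string ab is accepted by R but not by S.
No shorter string lies in the difference, and ab is the lexicographically first length-2 string in L(R) \ L(S).

ab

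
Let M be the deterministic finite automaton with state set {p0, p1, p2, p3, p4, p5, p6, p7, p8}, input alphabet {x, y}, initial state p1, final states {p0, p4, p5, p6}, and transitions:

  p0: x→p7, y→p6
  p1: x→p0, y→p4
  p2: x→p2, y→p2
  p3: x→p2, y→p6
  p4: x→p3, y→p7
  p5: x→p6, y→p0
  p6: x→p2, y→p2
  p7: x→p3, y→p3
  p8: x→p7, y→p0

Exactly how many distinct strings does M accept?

8

The useful subgraph on states {p0, p1, p3, p4, p6, p7} is acyclic, so L(M) is finite; the longest accepting path visits 5 useful states, giving maximum string length 4.
Counting accepting paths from p1 by length: 2 of length 1, 1 of length 2, 1 of length 3, 4 of length 4. Total 8.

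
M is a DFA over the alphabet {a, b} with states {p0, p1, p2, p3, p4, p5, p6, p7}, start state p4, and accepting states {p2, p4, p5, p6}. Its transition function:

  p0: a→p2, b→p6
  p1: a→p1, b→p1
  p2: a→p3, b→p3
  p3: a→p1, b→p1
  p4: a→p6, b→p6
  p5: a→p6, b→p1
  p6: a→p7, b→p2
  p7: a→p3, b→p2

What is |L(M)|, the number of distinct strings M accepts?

The useful subgraph on states {p2, p4, p6, p7} is acyclic, so L(M) is finite; the longest accepting path visits 4 useful states, giving maximum string length 3.
Counting accepting paths from p4 by length: 1 of length 0, 2 of length 1, 2 of length 2, 2 of length 3. Total 7.

7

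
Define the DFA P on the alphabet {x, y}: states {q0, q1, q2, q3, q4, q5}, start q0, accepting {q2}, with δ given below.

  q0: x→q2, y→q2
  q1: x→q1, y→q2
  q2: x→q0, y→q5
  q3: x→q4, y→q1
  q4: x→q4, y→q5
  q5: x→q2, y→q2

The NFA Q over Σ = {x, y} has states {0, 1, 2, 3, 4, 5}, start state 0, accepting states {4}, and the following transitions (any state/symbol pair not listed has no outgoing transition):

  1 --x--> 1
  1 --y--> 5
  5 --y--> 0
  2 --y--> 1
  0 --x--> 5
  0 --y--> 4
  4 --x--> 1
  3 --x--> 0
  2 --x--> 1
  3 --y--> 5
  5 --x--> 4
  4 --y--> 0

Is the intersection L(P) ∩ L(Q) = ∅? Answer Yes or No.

The string y is accepted by both P and Q.
Hence L(P) ∩ L(Q) ≠ ∅.

No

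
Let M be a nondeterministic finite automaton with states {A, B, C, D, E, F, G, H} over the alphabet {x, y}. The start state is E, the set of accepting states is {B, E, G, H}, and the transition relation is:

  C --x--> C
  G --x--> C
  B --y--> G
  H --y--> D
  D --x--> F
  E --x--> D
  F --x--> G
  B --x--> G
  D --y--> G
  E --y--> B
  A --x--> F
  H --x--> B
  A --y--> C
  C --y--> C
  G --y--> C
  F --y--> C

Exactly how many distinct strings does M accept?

The useful subgraph on states {B, D, E, F, G} is acyclic, so L(M) is finite; the longest accepting path visits 4 useful states, giving maximum string length 3.
Counting accepting paths from E by length: 1 of length 0, 1 of length 1, 3 of length 2, 1 of length 3. Total 6.

6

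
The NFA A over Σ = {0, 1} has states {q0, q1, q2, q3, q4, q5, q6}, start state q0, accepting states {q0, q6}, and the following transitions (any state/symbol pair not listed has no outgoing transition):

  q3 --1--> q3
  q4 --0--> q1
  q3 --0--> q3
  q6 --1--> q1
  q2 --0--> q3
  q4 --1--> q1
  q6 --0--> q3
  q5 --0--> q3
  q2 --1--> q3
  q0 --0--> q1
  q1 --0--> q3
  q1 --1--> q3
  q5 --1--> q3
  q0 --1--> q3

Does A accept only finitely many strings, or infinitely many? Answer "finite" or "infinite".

finite

The useful states (reachable from q0 and able to reach an accepting state) are {q0}.
Restricted to these states the transition graph has no cycle, so every accepting path has bounded length and L is finite.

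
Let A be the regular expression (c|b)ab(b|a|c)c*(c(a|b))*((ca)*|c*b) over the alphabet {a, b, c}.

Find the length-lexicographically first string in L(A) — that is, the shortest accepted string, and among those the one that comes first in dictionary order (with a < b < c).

By inspection of the expression, no string of length less than 4 matches, and baba is the lexicographically first match of length 4.

baba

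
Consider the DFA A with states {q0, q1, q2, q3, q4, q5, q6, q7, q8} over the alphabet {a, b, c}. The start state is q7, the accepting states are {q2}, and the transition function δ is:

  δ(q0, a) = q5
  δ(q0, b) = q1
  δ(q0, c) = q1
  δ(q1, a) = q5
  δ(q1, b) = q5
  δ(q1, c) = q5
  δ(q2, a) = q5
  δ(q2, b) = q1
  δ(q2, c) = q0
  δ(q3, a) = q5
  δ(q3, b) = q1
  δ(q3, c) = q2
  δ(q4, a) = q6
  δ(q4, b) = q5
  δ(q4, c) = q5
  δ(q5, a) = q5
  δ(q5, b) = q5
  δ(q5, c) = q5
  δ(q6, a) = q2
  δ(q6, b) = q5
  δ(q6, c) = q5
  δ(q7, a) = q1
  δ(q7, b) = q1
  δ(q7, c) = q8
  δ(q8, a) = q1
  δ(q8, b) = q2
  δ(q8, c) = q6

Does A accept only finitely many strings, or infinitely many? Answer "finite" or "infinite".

finite

The useful states (reachable from q7 and able to reach an accepting state) are {q2, q6, q7, q8}.
Restricted to these states the transition graph has no cycle, so every accepting path has bounded length and L is finite.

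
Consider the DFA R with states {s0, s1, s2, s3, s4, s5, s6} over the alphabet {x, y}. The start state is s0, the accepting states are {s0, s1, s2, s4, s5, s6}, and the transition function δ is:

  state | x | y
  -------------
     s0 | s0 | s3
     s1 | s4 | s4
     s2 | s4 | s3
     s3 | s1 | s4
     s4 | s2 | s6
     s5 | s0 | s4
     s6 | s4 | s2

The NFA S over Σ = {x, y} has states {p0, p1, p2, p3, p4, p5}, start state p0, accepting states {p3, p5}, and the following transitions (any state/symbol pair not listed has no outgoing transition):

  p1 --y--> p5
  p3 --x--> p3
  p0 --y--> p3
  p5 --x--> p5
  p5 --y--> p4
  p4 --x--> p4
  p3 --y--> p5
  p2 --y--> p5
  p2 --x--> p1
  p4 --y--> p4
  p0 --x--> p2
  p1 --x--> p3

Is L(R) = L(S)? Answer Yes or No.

The empty string ε is accepted by R but rejected by S.
So L(R) ≠ L(S).

No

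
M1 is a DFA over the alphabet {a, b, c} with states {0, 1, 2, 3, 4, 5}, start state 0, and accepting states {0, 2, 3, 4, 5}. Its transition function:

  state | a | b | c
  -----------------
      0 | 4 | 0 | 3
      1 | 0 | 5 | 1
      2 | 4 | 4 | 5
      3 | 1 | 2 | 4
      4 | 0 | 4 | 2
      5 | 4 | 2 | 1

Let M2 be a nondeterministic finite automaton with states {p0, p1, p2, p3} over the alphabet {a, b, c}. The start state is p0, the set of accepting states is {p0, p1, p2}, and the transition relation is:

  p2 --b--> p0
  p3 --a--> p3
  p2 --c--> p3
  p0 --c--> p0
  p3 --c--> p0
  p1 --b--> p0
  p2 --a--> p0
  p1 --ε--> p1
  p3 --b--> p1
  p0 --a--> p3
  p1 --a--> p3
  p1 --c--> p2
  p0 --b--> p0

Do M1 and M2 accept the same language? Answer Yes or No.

The string a is accepted by M1 but rejected by M2.
So L(M1) ≠ L(M2).

No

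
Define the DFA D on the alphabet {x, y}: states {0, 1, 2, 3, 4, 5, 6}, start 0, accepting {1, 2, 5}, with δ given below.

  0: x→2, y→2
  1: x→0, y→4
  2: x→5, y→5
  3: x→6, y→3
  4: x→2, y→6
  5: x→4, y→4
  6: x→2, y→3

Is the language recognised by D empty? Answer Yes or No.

The string x is accepted: the run 0 → 2 ends in the accepting state 2.
Since at least one string is accepted, L(D) is not empty.

No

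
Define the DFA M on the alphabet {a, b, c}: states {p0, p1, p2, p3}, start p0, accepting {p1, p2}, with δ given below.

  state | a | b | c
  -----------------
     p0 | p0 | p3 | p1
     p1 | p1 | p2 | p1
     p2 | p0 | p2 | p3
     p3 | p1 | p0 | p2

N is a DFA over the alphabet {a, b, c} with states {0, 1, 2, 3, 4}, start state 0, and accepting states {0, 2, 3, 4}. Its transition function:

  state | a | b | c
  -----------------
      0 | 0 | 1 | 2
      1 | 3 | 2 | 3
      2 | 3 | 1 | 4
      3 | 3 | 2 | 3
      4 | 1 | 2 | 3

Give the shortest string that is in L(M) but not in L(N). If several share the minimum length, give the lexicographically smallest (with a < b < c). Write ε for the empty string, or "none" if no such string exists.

cb

The string cb is accepted by M but not by N.
No shorter string lies in the difference, and cb is the lexicographically first length-2 string in L(M) \ L(N).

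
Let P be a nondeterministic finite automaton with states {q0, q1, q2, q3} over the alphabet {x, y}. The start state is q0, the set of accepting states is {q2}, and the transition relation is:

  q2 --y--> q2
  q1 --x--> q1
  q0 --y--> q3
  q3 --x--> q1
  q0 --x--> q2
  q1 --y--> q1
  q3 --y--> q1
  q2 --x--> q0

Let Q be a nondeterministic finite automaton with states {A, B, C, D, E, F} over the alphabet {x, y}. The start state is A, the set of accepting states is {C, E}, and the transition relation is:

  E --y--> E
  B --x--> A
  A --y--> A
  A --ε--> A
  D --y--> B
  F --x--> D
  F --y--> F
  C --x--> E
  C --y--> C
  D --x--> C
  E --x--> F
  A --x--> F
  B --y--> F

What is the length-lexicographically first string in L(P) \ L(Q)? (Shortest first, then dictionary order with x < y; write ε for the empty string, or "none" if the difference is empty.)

x

The string x is accepted by P but not by Q.
No shorter string lies in the difference, and x is the lexicographically first length-1 string in L(P) \ L(Q).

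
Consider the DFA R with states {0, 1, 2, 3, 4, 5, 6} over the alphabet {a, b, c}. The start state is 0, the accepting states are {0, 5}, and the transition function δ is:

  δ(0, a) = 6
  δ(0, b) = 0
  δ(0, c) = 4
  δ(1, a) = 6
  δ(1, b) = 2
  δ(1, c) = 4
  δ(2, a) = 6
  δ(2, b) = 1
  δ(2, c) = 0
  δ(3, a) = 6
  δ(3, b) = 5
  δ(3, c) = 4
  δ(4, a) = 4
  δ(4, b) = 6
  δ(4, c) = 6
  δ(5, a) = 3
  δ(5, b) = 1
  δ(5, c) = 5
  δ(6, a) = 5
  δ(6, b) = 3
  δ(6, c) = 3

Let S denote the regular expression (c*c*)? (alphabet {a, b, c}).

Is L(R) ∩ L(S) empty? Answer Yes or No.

No

The empty string ε is accepted by both R and S.
Hence L(R) ∩ L(S) ≠ ∅.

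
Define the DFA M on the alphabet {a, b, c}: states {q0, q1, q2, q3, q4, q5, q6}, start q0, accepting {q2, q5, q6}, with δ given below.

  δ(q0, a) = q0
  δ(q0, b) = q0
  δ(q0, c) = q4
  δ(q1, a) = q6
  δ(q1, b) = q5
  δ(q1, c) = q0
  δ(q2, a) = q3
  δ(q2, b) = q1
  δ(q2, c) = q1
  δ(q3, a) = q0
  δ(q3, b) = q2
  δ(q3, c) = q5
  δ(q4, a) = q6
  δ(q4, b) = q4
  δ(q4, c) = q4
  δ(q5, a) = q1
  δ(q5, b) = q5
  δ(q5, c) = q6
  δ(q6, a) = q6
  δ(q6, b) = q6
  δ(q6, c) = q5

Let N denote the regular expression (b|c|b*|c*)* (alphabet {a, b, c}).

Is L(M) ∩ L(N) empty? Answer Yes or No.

Yes

Converting the expression N to a DFA (subset construction, then merging equivalent states) gives the minimal DFA with states {n0, n1}, start state n0, accepting states {n0} and transitions n0: a→n1, b→n0, c→n0; n1: a→n1, b→n1, c→n1.
Exploring the product automaton M × N from the start pair (q0, n0), following both machines on each input symbol, reaches 7 state pairs: (q0, n0), (q0, n1), (q4, n0), (q4, n1), (q6, n1), (q5, n1), (q1, n1).
M accepts in {q2, q5, q6} and N accepts in {n0}; no reachable pair has both components accepting, so no string drives both machines to acceptance simultaneously and L(M) ∩ L(N) = ∅.
So no string is accepted by both, and the intersection is empty.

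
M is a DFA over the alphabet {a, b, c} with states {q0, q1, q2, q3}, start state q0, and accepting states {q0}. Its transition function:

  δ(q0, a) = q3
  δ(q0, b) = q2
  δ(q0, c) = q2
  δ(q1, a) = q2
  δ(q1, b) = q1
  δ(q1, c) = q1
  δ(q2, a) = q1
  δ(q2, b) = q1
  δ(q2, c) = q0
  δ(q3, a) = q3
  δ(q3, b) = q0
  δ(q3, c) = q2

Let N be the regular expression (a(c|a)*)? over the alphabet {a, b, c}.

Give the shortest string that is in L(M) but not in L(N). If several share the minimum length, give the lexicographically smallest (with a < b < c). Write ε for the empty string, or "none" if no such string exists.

The string ab is accepted by M but not by N.
No shorter string lies in the difference, and ab is the lexicographically first length-2 string in L(M) \ L(N).

ab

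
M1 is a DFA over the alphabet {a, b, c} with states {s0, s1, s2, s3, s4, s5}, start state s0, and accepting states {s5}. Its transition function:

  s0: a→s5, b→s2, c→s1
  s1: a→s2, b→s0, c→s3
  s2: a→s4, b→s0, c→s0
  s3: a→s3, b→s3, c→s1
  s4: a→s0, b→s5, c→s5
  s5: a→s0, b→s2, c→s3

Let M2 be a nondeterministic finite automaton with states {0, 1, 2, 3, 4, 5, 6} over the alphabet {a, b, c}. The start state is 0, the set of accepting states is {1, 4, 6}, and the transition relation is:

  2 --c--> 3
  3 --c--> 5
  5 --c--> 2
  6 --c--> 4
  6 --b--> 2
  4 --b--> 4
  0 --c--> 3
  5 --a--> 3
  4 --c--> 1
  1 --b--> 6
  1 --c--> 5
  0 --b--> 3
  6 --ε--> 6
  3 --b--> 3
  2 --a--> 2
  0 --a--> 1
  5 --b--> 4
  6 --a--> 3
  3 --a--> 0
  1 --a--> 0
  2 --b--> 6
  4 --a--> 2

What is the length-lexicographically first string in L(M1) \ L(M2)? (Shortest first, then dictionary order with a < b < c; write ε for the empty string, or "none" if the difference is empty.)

bab

The string bab is accepted by M1 but not by M2.
No shorter string lies in the difference, and bab is the lexicographically first length-3 string in L(M1) \ L(M2).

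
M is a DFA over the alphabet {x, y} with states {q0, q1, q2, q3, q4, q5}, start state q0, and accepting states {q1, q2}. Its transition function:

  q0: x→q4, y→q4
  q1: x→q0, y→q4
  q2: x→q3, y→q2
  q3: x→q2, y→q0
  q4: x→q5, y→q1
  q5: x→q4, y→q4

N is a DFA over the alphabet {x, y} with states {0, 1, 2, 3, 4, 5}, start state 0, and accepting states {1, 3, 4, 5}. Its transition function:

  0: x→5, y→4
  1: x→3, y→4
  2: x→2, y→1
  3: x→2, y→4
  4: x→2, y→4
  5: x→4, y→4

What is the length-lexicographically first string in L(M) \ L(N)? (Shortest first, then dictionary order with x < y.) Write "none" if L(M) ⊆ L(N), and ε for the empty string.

Exploring the product automaton M × N from the start pair (q0, 0), following both machines on each input symbol, reaches 12 state pairs: (q0, 0), (q4, 5), (q4, 4), (q5, 4), (q1, 4), (q5, 2), (q4, 2), (q0, 2), (q4, 1), (q1, 1), (q5, 3), (q0, 3).
M accepts in {q1, q2} and N accepts in {1, 3, 4, 5}. The reachable pairs whose M-component is accepting are (q1, 4), (q1, 1); in each of them the N-component is accepting too, so the product for L(M) \ L(N) (M-component accepting, N-component rejecting) has no reachable accepting pair and the difference is empty.
So every string accepted by M is also accepted by N: L(M) \ L(N) = ∅ and there is no such string.

none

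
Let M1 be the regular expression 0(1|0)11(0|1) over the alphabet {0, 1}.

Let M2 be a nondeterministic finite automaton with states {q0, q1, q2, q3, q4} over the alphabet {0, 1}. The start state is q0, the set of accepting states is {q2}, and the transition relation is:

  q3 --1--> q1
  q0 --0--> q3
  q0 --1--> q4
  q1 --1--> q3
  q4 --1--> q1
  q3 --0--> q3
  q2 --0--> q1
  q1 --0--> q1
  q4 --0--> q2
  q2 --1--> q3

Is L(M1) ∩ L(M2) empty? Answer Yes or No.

Yes

Converting the expression M1 to a DFA (subset construction, then merging equivalent states) gives the minimal DFA with states {r0, r1, r2, r3, r4, r5, r6}, start state r0, accepting states {r6} and transitions r0: 0→r1, 1→r2; r1: 0→r3, 1→r3; r2: 0→r2, 1→r2; r3: 0→r2, 1→r4; r4: 0→r2, 1→r5; r5: 0→r6, 1→r6; r6: 0→r2, 1→r2.
Exploring the product automaton M1 × M2 from the start pair (r0, q0), following both machines on each input symbol, reaches 14 state pairs: (r0, q0), (r1, q3), (r2, q4), (r3, q3), (r3, q1), (r2, q2), (r2, q1), (r2, q3), (r4, q1), (r4, q3), (r5, q3), (r5, q1), (r6, q3), (r6, q1).
M1 accepts in {r6} and M2 accepts in {q2}; no reachable pair has both components accepting, so no string drives both machines to acceptance simultaneously and L(M1) ∩ L(M2) = ∅.
So no string is accepted by both, and the intersection is empty.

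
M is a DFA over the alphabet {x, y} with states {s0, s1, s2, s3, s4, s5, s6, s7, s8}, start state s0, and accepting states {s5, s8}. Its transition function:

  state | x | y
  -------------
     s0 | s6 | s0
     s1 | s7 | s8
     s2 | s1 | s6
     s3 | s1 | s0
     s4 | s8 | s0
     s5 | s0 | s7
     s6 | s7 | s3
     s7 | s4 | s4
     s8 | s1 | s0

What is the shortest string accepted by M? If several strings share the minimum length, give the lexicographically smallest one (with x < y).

A breadth-first search from s0 reaches an accepting state first via the path s0 → s6 → s7 → s4 → s8 on input xxxx.
No string of length < 4 is accepted (BFS exhausts all shorter strings without reaching an accepting state), and xxxx is the lexicographically least accepting string of length 4.

xxxx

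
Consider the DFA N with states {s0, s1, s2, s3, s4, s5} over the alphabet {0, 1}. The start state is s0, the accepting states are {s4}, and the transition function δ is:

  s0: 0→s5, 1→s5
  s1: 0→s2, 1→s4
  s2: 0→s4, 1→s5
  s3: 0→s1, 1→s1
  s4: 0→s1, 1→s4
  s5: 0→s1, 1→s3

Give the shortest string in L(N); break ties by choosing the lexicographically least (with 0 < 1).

001

A breadth-first search from s0 reaches an accepting state first via the path s0 → s5 → s1 → s4 on input 001.
No string of length < 3 is accepted (BFS exhausts all shorter strings without reaching an accepting state), and 001 is the lexicographically least accepting string of length 3.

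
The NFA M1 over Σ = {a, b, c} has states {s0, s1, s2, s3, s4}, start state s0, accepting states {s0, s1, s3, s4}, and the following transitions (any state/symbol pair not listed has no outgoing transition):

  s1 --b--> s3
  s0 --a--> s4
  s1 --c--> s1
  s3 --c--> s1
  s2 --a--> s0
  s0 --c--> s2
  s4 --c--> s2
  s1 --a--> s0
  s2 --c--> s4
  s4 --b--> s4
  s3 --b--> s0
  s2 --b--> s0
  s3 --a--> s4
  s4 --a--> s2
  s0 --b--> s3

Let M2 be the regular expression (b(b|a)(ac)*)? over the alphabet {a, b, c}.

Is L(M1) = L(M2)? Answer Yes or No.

No

The string a is accepted by M1 but rejected by M2.
So L(M1) ≠ L(M2).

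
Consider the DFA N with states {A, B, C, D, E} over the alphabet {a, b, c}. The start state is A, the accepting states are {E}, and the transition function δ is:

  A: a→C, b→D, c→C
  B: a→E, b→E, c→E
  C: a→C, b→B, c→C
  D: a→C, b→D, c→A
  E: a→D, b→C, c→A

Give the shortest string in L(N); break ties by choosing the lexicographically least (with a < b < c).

A breadth-first search from A reaches an accepting state first via the path A → C → B → E on input aba.
No string of length < 3 is accepted (BFS exhausts all shorter strings without reaching an accepting state), and aba is the lexicographically least accepting string of length 3.

aba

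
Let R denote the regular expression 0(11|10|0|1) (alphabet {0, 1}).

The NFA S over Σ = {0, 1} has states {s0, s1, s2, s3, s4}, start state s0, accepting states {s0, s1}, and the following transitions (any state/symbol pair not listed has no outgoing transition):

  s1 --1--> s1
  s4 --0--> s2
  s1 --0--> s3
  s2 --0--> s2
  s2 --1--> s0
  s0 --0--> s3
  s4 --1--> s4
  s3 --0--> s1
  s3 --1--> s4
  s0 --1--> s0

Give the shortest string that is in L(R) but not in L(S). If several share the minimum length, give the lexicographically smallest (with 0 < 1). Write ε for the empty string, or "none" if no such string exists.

The string 01 is accepted by R but not by S.
No shorter string lies in the difference, and 01 is the lexicographically first length-2 string in L(R) \ L(S).

01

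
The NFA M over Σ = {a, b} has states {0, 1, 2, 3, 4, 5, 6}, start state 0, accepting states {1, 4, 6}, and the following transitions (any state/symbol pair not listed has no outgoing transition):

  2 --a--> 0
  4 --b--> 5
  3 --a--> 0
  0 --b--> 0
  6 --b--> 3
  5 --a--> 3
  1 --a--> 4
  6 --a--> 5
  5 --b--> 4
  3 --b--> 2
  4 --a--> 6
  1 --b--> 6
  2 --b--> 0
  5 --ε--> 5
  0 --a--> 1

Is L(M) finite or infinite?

infinite

State 0 is reachable from the start and can reach an accepting state, and it lies on the cycle 0 → 0.
Traversing that cycle any number of times yields accepted strings of unbounded length, so the language is infinite.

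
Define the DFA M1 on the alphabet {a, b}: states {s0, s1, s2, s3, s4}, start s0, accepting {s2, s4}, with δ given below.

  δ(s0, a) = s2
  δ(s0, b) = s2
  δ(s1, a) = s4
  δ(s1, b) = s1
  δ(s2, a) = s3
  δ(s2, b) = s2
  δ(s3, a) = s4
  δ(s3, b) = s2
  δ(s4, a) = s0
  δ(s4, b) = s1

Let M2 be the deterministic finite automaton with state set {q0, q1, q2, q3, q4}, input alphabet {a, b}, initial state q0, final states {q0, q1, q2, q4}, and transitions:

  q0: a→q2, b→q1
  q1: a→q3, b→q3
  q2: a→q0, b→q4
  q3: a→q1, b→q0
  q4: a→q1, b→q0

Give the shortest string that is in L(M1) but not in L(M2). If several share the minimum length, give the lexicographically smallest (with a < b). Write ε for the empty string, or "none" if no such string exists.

bb

The string bb is accepted by M1 but not by M2.
No shorter string lies in the difference, and bb is the lexicographically first length-2 string in L(M1) \ L(M2).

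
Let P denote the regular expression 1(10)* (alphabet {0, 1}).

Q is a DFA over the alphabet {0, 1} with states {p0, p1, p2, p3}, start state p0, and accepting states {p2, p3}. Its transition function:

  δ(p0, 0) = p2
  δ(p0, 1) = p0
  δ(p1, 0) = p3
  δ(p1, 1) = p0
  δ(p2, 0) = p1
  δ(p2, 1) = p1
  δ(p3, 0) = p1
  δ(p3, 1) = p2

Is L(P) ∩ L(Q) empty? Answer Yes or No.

No

The string 110 is accepted by both P and Q.
Hence L(P) ∩ L(Q) ≠ ∅.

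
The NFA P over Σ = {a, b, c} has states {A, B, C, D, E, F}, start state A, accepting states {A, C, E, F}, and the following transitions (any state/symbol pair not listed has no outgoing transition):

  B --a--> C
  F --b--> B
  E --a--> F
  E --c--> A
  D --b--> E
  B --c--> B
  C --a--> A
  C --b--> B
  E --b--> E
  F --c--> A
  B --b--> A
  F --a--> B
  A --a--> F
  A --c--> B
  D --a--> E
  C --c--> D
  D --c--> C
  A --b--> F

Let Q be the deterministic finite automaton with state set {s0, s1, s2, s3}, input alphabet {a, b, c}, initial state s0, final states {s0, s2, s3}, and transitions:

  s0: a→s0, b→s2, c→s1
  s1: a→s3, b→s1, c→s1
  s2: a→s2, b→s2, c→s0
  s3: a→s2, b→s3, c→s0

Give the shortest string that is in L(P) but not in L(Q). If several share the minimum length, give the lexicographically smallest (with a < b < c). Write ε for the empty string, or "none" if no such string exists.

ac

The string ac is accepted by P but not by Q.
No shorter string lies in the difference, and ac is the lexicographically first length-2 string in L(P) \ L(Q).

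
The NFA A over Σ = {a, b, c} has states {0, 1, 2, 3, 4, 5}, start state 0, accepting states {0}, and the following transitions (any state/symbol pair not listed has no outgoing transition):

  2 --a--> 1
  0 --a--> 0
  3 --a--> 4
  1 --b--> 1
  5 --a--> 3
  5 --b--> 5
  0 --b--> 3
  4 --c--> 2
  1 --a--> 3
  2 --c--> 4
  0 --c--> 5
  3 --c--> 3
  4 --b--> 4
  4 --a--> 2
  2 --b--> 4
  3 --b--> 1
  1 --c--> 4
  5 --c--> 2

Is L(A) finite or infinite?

infinite

State 0 is reachable from the start and can reach an accepting state, and it lies on the cycle 0 → 0.
Traversing that cycle any number of times yields accepted strings of unbounded length, so the language is infinite.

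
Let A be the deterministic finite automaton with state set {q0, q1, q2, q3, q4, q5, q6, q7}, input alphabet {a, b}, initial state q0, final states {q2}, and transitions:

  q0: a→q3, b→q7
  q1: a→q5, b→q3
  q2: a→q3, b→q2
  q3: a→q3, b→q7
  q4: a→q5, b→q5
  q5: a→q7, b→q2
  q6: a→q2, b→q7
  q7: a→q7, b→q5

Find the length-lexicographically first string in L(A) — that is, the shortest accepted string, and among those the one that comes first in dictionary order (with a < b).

bbb

A breadth-first search from q0 reaches an accepting state first via the path q0 → q7 → q5 → q2 on input bbb.
No string of length < 3 is accepted (BFS exhausts all shorter strings without reaching an accepting state), and bbb is the lexicographically least accepting string of length 3.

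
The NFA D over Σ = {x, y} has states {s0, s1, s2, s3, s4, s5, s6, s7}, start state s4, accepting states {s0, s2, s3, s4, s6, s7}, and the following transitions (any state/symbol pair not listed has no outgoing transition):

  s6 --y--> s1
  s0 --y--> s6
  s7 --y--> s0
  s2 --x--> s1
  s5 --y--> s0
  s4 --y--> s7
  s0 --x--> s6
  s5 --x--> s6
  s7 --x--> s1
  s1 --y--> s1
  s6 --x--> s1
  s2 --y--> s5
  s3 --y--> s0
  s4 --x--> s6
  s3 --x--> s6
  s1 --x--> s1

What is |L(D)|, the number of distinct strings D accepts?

The useful subgraph on states {s0, s4, s6, s7} is acyclic, so L(D) is finite; the longest accepting path visits 4 useful states, giving maximum string length 3.
Counting accepting paths from s4 by length: 1 of length 0, 2 of length 1, 1 of length 2, 2 of length 3. Total 6.

6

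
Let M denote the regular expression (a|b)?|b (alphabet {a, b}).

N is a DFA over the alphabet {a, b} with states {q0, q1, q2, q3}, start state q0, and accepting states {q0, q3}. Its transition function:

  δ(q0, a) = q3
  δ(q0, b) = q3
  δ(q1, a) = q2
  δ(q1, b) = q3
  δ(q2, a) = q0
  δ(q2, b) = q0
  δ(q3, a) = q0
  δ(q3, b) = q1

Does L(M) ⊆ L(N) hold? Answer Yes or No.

Converting the expression M to a DFA (subset construction, then merging equivalent states) gives the minimal DFA with states {m0, m1, m2}, start state m0, accepting states {m0, m1} and transitions m0: a→m1, b→m1; m1: a→m2, b→m2; m2: a→m2, b→m2.
Exploring the product automaton M × N from the start pair (m0, q0), following both machines on each input symbol, reaches 6 state pairs: (m0, q0), (m1, q3), (m2, q0), (m2, q1), (m2, q3), (m2, q2).
M accepts in {m0, m1} and N accepts in {q0, q3}. The reachable pairs whose M-component is accepting are (m0, q0), (m1, q3); in each of them the N-component is accepting too, so the product for L(M) \ L(N) (M-component accepting, N-component rejecting) has no reachable accepting pair and the difference is empty.
Hence every string in L(M) is also in L(N).

Yes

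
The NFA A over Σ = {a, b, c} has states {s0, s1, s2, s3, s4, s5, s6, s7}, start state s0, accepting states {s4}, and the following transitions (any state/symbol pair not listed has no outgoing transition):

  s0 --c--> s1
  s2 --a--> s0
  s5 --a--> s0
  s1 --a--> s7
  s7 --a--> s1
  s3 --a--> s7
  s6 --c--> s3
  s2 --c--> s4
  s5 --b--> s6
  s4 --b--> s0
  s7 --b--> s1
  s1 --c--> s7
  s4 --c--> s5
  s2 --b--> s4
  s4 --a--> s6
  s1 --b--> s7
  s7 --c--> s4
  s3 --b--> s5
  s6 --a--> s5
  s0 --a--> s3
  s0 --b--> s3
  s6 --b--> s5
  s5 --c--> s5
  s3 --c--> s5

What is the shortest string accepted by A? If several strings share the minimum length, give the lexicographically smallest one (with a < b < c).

aac

A breadth-first search from s0 reaches an accepting state first via the path s0 → s3 → s7 → s4 on input aac.
No string of length < 3 is accepted (BFS exhausts all shorter strings without reaching an accepting state), and aac is the lexicographically least accepting string of length 3.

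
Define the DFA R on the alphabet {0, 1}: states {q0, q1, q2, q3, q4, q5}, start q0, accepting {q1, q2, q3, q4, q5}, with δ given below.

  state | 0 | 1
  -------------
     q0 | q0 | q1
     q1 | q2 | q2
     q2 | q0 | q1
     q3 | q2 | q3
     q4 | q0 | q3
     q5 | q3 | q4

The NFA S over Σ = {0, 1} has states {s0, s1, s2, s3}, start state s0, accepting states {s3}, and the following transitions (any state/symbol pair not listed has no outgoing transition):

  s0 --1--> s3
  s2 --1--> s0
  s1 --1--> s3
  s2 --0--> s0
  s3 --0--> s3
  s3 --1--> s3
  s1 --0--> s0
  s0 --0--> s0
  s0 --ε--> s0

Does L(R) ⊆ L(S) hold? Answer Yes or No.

Yes

Exploring the product automaton R × S from the start pair (q0, s0), following both machines on each input symbol, reaches 4 state pairs: (q0, s0), (q1, s3), (q2, s3), (q0, s3).
R accepts in {q1, q2, q3, q4, q5} and S accepts in {s3}. The reachable pairs whose R-component is accepting are (q1, s3), (q2, s3); in each of them the S-component is accepting too, so the product for L(R) \ L(S) (R-component accepting, S-component rejecting) has no reachable accepting pair and the difference is empty.
Hence every string in L(R) is also in L(S).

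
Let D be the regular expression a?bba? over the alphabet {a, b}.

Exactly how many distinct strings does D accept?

The expression has no Kleene star, so L(D) is finite. Expanding the alternatives gives {bb, abb, bba, abba}.
That is 1 of length 2, 2 of length 3, 1 of length 4: 4 strings in all.

4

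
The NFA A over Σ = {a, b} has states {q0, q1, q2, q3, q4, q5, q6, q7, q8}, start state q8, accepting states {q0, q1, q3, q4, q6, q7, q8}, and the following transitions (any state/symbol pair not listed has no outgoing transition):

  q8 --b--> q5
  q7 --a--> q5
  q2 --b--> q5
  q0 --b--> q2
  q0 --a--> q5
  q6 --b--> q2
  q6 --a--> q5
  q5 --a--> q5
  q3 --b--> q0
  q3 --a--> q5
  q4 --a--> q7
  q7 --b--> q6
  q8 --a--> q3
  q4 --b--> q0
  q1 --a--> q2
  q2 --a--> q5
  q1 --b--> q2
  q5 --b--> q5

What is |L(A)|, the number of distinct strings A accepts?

3

The useful subgraph on states {q0, q3, q8} is acyclic, so L(A) is finite; the longest accepting path visits 3 useful states, giving maximum string length 2.
Counting accepting paths from q8 by length: 1 of length 0, 1 of length 1, 1 of length 2. Total 3.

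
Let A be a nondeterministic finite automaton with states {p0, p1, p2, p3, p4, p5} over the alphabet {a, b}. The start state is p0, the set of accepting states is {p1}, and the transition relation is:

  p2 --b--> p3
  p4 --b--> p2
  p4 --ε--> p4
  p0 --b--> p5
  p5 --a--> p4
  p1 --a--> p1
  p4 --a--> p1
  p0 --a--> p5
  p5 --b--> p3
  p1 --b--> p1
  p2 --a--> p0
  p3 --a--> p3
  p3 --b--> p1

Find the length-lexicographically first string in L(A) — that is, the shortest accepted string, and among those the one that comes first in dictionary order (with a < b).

aaa

A breadth-first search from p0 reaches an accepting state first via the path p0 → p5 → p4 → p1 on input aaa.
No string of length < 3 is accepted (BFS exhausts all shorter strings without reaching an accepting state), and aaa is the lexicographically least accepting string of length 3.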